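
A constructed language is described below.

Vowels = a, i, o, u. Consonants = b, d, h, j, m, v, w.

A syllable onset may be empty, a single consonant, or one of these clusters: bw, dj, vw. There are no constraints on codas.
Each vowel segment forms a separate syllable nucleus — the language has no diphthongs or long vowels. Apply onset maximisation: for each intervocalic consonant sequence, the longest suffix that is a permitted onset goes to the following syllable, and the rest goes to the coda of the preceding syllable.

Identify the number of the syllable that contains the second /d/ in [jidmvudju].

3

Nuclei (vowels): i, u, u → 3 syllables.
V1 /i/ – V2 /u/: /dmv/ splits as /dm/ + /v/ (/v/ is the longest suffix that is a licit onset).
V2 /u/ – V3 /u/: /dj/ is a licit onset in full, so it all attaches to the next syllable.
So the parse is jidm.vu.dju.
The second /d/ is in the onset of syllable 3 (/dju/).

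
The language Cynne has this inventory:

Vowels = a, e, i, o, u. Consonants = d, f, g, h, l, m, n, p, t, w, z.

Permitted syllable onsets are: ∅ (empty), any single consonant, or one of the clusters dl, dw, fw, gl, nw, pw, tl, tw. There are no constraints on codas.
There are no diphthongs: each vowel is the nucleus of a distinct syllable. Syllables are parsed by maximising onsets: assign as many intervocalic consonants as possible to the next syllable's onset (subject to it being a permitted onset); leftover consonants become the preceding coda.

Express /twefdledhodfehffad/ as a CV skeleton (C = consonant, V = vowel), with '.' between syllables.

CCVC.CCVC.CVC.CVCC.CVC

Vowels present: e, e, o, e, a; each is a nucleus, giving 5 syllables.
Between /e/ (V1) and /e/ (V2): /fdl/; trying suffixes from longest down, /dl/ is the first permitted one, so coda /f/ | onset /dl/.
Between /e/ (V2) and /o/ (V3): /dh/; trying suffixes from longest down, /h/ is the first permitted one, so coda /d/ | onset /h/.
Between /o/ (V3) and /e/ (V4): /df/ — longest licit onset from the right is /f/, leaving /d/ as coda.
Between /e/ (V4) and /a/ (V5): /hff/; trying suffixes from longest down, /f/ is the first permitted one, so coda /hf/ | onset /f/.
Putting it together: twef.dled.hod.fehf.fad.
Mapping each syllable to C/V: /twef/ → CCVC, /dled/ → CCVC, /hod/ → CVC, /fehf/ → CVCC, /fad/ → CVC.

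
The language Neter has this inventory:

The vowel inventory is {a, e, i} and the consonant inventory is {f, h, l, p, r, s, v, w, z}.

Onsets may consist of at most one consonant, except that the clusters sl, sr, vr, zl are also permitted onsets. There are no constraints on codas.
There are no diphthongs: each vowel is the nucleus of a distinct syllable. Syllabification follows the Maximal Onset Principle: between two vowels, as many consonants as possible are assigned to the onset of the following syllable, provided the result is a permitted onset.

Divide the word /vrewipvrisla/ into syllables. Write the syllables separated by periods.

vre.wip.vri.sla

The vowels are e, i, i, a — 4 nuclei, so 4 syllables.
V1 /e/ – V2 /i/: /w/ → onset of the next syllable (single consonants are always licit onsets).
V2 /i/ – V3 /i/: /pvr/ — longest licit onset from the right is /vr/, leaving /p/ as coda.
V3 /i/ – V4 /a/: /sl/ — entire cluster is a permitted onset → onset /sl/, coda ∅.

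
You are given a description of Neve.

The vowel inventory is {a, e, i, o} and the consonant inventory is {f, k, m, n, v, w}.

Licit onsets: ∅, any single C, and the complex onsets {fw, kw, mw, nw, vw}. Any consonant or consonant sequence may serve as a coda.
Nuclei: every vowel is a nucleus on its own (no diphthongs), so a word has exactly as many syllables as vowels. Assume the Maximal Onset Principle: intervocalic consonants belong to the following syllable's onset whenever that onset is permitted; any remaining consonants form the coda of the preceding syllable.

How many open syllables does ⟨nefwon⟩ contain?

1

Nuclei (vowels): e, o → 2 syllables.
V1 /e/ – V2 /o/: /fw/ — entire cluster is a permitted onset → onset /fw/, coda ∅.
Putting it together: ne.fwon.
Classifying each syllable: /ne/ (open), /fwon/ (closed).
Open syllables: 1.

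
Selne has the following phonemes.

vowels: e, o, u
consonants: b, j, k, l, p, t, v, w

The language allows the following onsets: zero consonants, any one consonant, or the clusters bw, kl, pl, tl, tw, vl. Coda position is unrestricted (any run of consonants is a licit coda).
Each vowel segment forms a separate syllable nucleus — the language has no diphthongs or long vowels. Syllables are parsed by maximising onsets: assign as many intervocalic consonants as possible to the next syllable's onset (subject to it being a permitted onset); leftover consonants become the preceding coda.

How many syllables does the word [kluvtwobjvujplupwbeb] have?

5

The vowels are u, o, u, u, e — 5 nuclei, so 5 syllables.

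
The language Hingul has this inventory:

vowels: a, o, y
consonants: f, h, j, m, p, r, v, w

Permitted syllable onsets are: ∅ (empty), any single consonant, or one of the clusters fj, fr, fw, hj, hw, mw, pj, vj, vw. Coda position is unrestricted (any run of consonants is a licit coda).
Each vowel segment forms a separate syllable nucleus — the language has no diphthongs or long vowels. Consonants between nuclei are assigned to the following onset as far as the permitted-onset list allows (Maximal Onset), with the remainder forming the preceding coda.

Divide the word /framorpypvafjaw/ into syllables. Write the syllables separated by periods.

fra.mor.pyp.va.fjaw

Nuclei (vowels): a, o, y, a, a → 5 syllables.
σ1/σ2 boundary: /m/ → onset of the next syllable (single consonants are always licit onsets).
σ2/σ3 boundary: /rp/ splits as /r/ + /p/ (/p/ is the longest suffix that is a licit onset).
σ3/σ4 boundary: /pv/; trying suffixes from longest down, /v/ is the first permitted one, so coda /p/ | onset /v/.
σ4/σ5 boundary: cluster /fj/ — /fj/ is itself a permitted onset, so the whole cluster goes right; preceding coda = ∅.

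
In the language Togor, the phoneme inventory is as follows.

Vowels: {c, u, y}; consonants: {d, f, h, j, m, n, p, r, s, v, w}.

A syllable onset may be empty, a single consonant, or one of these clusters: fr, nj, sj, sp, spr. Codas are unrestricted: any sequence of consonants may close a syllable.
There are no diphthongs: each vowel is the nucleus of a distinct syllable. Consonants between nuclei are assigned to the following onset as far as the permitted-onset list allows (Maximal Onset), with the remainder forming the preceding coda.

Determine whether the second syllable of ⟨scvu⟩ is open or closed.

open

The vowels are c, u — 2 nuclei, so 2 syllables.
Between /c/ (V1) and /u/ (V2): /v/ → onset of the next syllable (single consonants are always licit onsets).
So the parse is sc.vu.
Syllable 2 is /vu/; it ends in its nucleus with no coda, so it is open.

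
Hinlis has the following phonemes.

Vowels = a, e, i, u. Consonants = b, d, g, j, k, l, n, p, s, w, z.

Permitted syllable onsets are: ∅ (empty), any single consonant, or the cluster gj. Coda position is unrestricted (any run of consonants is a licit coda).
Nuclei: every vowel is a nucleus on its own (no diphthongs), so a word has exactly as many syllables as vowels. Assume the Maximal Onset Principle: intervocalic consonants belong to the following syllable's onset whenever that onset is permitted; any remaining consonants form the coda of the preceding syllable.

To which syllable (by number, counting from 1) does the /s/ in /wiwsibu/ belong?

2

Nuclei (vowels): i, i, u → 3 syllables.
V1 /i/ – V2 /i/: /ws/ — longest licit onset from the right is /s/, leaving /w/ as coda.
V2 /i/ – V3 /u/: /b/ is a single consonant, so it becomes the next onset.
So the parse is wiw.si.bu.
The /s/ is in the onset of syllable 2 (/si/).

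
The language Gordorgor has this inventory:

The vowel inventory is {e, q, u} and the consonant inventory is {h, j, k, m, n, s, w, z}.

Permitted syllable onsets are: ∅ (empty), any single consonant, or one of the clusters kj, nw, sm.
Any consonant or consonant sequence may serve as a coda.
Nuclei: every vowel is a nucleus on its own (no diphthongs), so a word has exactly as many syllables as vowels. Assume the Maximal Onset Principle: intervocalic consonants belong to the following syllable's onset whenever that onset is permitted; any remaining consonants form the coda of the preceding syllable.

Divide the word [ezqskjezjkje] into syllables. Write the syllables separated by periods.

Vowels present: e, q, e, e; each is a nucleus, giving 4 syllables.
σ1/σ2 boundary: just /z/ — single C goes to the following onset.
σ2/σ3 boundary: /skj/ splits as /s/ + /kj/ (/kj/ is the longest suffix that is a licit onset).
σ3/σ4 boundary: /zjkj/ splits as /zj/ + /kj/ (/kj/ is the longest suffix that is a licit onset).

e.zqs.kjezj.kje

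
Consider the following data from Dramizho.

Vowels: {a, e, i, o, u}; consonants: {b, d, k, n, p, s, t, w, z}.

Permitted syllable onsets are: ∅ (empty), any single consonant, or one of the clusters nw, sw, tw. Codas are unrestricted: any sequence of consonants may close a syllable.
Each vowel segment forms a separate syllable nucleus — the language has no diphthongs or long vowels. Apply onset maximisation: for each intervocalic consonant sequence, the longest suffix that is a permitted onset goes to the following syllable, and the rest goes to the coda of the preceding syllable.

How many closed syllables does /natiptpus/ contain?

2

Vowels present: a, i, u; each is a nucleus, giving 3 syllables.
/a…i/ gap (V1→V2): /t/ is a single consonant, so it becomes the next onset.
/i…u/ gap (V2→V3): /ptp/; trying suffixes from longest down, /p/ is the first permitted one, so coda /pt/ | onset /p/.
Syllabification: na.tipt.pus.
Classifying each syllable: /na/ (open), /tipt/ (closed), /pus/ (closed).
Closed syllables: 2.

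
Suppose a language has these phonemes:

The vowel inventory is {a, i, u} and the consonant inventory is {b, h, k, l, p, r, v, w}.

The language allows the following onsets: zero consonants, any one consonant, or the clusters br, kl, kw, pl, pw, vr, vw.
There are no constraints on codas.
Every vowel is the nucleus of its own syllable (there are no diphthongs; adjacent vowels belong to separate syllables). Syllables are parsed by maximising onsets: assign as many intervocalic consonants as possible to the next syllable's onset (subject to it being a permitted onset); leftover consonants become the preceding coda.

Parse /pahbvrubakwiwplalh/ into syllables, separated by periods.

pahb.vru.ba.kwiw.plalh

Vowels present: a, u, a, i, a; each is a nucleus, giving 5 syllables.
σ1/σ2 boundary: cluster /hbvr/ — the longest permitted-onset suffix is /vr/; onset = /vr/, preceding coda = /hb/.
σ2/σ3 boundary: /b/ is a single consonant, so it becomes the next onset.
σ3/σ4 boundary: cluster /kw/ — /kw/ is itself a permitted onset, so the whole cluster goes right; preceding coda = ∅.
σ4/σ5 boundary: /wpl/ splits as /w/ + /pl/ (/pl/ is the longest suffix that is a licit onset).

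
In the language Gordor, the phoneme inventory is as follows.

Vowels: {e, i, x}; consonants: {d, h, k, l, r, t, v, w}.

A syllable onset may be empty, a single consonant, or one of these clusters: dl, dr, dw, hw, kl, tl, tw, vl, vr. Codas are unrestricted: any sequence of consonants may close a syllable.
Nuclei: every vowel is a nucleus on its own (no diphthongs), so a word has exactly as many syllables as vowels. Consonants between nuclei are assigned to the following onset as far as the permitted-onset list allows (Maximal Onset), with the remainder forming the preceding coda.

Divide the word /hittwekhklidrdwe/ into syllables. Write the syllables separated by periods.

hit.twekh.klidr.dwe

The vowels are i, e, i, e — 4 nuclei, so 4 syllables.
σ1/σ2 boundary: cluster /ttw/ — the longest permitted-onset suffix is /tw/; onset = /tw/, preceding coda = /t/.
σ2/σ3 boundary: /khkl/; trying suffixes from longest down, /kl/ is the first permitted one, so coda /kh/ | onset /kl/.
σ3/σ4 boundary: /drdw/; trying suffixes from longest down, /dw/ is the first permitted one, so coda /dr/ | onset /dw/.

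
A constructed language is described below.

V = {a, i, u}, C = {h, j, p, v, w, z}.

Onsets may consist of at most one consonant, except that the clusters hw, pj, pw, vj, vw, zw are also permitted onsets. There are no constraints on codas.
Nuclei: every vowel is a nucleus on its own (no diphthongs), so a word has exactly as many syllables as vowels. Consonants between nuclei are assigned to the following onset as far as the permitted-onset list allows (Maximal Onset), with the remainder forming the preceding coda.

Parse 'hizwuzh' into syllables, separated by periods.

Vowels present: i, u; each is a nucleus, giving 2 syllables.
σ1/σ2 boundary: /zw/ is a licit onset in full, so it all attaches to the next syllable.

hi.zwuzh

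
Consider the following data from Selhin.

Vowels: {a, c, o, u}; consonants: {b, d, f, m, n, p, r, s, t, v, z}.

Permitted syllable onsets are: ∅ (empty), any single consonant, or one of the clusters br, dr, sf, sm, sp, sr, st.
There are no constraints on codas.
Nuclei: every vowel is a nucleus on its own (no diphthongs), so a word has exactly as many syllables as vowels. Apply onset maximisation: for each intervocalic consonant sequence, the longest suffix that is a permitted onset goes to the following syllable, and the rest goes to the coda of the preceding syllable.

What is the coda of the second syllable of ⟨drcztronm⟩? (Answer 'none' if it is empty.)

nm

Nuclei (vowels): c, o → 2 syllables.
V1 /c/ – V2 /o/: cluster /ztr/ — the longest permitted-onset suffix is /r/; onset = /r/, preceding coda = /zt/.
Syllabification: drczt.ronm.
Syllable 2 is /ronm/: onset /r/, nucleus /o/, coda /nm/.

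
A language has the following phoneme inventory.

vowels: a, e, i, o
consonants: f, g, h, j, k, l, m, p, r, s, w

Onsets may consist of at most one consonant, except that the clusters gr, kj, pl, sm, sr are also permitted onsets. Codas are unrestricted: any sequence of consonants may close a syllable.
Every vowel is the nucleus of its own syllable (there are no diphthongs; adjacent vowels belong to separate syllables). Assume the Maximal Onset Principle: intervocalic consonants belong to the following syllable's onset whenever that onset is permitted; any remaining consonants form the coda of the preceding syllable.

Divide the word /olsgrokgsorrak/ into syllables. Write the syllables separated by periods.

ols.grokg.sor.rak

The vowels are o, o, o, a — 4 nuclei, so 4 syllables.
V1 /o/ – V2 /o/: /lsgr/ splits as /ls/ + /gr/ (/gr/ is the longest suffix that is a licit onset).
V2 /o/ – V3 /o/: /kgs/; trying suffixes from longest down, /s/ is the first permitted one, so coda /kg/ | onset /s/.
V3 /o/ – V4 /a/: /rr/ — longest licit onset from the right is /r/, leaving /r/ as coda.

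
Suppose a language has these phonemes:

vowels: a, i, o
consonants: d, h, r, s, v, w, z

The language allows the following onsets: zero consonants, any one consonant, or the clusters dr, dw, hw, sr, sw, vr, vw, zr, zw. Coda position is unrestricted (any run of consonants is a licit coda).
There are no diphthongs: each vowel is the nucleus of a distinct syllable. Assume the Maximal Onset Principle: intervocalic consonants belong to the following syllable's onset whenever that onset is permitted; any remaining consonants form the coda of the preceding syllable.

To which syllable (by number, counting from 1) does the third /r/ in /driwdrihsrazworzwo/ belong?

Vowels present: i, i, a, o, o; each is a nucleus, giving 5 syllables.
σ1/σ2 boundary: /wdr/ — longest licit onset from the right is /dr/, leaving /w/ as coda.
σ2/σ3 boundary: /hsr/ splits as /h/ + /sr/ (/sr/ is the longest suffix that is a licit onset).
σ3/σ4 boundary: /zw/ — entire cluster is a permitted onset → onset /zw/, coda ∅.
σ4/σ5 boundary: cluster /rzw/ — the longest permitted-onset suffix is /zw/; onset = /zw/, preceding coda = /r/.
Putting it together: driw.drih.sra.zwor.zwo.
The third /r/ is in the onset of syllable 3 (/sra/).

3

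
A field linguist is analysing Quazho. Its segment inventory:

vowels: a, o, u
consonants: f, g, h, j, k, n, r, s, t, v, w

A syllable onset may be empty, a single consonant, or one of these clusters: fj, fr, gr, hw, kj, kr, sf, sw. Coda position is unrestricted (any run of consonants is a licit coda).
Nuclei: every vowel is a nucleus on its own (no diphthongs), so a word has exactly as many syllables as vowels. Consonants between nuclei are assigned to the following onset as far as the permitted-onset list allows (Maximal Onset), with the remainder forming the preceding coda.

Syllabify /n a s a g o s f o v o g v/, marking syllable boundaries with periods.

Vowels present: a, a, o, o, o; each is a nucleus, giving 5 syllables.
/a…a/ gap (V1→V2): just /s/ — single C goes to the following onset.
/a…o/ gap (V2→V3): just /g/ — single C goes to the following onset.
/o…o/ gap (V3→V4): /sf/ — entire cluster is a permitted onset → onset /sf/, coda ∅.
/o…o/ gap (V4→V5): /v/ → onset of the next syllable (single consonants are always licit onsets).

na.sa.go.sfo.vogv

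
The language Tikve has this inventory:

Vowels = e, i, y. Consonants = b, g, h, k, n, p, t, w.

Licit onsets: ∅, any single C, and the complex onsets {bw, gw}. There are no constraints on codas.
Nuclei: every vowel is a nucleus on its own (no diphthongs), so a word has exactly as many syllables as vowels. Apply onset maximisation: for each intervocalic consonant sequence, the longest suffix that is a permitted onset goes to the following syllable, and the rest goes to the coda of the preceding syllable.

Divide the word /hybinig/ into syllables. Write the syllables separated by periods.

The vowels are y, i, i — 3 nuclei, so 3 syllables.
Between /y/ (V1) and /i/ (V2): /b/ → onset of the next syllable (single consonants are always licit onsets).
Between /i/ (V2) and /i/ (V3): /n/ is a single consonant, so it becomes the next onset.

hy.bi.nig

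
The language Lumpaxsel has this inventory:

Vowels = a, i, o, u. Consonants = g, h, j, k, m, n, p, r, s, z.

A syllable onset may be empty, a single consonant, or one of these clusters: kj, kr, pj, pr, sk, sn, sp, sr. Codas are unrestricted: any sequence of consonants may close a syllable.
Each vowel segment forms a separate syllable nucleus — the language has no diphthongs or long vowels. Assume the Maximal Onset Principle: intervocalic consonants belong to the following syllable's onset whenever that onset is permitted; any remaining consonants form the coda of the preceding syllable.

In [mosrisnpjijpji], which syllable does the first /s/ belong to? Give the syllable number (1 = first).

2

The vowels are o, i, i, i — 4 nuclei, so 4 syllables.
/o…i/ gap (V1→V2): /sr/ — entire cluster is a permitted onset → onset /sr/, coda ∅.
/i…i/ gap (V2→V3): /snpj/ splits as /sn/ + /pj/ (/pj/ is the longest suffix that is a licit onset).
/i…i/ gap (V3→V4): /jpj/ — longest licit onset from the right is /pj/, leaving /j/ as coda.
So the parse is mo.srisn.pjij.pji.
The first /s/ is in the onset of syllable 2 (/srisn/).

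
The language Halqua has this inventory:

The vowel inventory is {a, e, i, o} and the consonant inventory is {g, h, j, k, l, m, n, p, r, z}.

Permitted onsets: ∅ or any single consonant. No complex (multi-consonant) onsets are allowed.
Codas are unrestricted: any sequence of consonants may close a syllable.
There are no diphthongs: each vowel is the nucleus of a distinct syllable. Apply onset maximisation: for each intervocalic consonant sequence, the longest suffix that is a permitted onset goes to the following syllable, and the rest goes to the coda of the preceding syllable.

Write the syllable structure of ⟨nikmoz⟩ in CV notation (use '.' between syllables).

Vowels present: i, o; each is a nucleus, giving 2 syllables.
V1 /i/ – V2 /o/: /km/; trying suffixes from longest down, /m/ is the first permitted one, so coda /k/ | onset /m/.
So the parse is nik.moz.
Mapping each syllable to C/V: /nik/ → CVC, /moz/ → CVC.

CVC.CVC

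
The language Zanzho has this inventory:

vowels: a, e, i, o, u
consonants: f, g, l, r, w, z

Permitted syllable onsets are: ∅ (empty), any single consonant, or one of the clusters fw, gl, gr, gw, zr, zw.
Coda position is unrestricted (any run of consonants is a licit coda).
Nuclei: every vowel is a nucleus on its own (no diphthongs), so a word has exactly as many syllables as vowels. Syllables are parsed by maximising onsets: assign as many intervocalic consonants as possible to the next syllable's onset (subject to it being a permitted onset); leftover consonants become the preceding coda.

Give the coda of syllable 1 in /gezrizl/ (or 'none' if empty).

Nuclei (vowels): e, i → 2 syllables.
/e…i/ gap (V1→V2): /zr/ — entire cluster is a permitted onset → onset /zr/, coda ∅.
Syllabification: ge.zrizl.
Syllable 1 is /ge/: onset /g/, nucleus /e/, coda ∅.

none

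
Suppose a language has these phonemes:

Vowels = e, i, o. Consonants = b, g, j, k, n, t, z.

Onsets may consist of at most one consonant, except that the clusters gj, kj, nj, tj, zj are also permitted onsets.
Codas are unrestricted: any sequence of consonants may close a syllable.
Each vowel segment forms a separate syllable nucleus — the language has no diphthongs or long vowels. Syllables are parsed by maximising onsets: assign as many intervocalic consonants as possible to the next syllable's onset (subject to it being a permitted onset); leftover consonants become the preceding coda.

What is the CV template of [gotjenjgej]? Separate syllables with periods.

CV.CCVCC.CVC

Nuclei (vowels): o, e, e → 3 syllables.
/o…e/ gap (V1→V2): /tj/ is a licit onset in full, so it all attaches to the next syllable.
/e…e/ gap (V2→V3): /njg/ splits as /nj/ + /g/ (/g/ is the longest suffix that is a licit onset).
Syllabification: go.tjenj.gej.
Mapping each syllable to C/V: /go/ → CV, /tjenj/ → CCVCC, /gej/ → CVC.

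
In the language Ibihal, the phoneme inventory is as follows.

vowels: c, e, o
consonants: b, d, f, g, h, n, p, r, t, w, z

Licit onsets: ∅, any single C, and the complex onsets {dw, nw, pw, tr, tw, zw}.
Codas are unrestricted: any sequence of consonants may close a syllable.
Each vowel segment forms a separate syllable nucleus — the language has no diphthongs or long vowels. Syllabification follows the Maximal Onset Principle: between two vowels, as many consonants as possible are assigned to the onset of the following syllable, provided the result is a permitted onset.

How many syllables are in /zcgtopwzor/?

3

The vowels are c, o, o — 3 nuclei, so 3 syllables.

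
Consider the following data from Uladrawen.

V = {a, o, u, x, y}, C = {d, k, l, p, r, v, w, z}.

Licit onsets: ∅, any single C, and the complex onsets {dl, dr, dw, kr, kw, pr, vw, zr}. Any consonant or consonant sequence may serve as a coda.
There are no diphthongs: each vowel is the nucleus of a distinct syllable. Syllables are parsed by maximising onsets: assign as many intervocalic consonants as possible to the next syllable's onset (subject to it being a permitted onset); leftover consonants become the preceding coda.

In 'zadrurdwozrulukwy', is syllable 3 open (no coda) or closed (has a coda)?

Vowels present: a, u, o, u, u, y; each is a nucleus, giving 6 syllables.
V1 /a/ – V2 /u/: /dr/ — entire cluster is a permitted onset → onset /dr/, coda ∅.
V2 /u/ – V3 /o/: cluster /rdw/ — the longest permitted-onset suffix is /dw/; onset = /dw/, preceding coda = /r/.
V3 /o/ – V4 /u/: cluster /zr/ — /zr/ is itself a permitted onset, so the whole cluster goes right; preceding coda = ∅.
V4 /u/ – V5 /u/: /l/ → onset of the next syllable (single consonants are always licit onsets).
V5 /u/ – V6 /y/: cluster /kw/ — /kw/ is itself a permitted onset, so the whole cluster goes right; preceding coda = ∅.
Syllabification: za.drur.dwo.zru.lu.kwy.
Syllable 3 is /dwo/; it ends in its nucleus with no coda, so it is open.

open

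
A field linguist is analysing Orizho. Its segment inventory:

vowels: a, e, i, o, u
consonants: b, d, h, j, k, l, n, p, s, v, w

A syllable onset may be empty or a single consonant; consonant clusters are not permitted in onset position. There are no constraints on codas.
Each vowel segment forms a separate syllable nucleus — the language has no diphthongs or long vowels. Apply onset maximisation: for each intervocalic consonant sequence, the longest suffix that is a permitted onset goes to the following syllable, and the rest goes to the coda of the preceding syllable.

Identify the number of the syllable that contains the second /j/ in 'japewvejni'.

The vowels are a, e, e, i — 4 nuclei, so 4 syllables.
V1 /a/ – V2 /e/: /p/ is a single consonant, so it becomes the next onset.
V2 /e/ – V3 /e/: /wv/; trying suffixes from longest down, /v/ is the first permitted one, so coda /w/ | onset /v/.
V3 /e/ – V4 /i/: /jn/ — longest licit onset from the right is /n/, leaving /j/ as coda.
Syllabification: ja.pew.vej.ni.
The second /j/ is in the coda of syllable 3 (/vej/).

3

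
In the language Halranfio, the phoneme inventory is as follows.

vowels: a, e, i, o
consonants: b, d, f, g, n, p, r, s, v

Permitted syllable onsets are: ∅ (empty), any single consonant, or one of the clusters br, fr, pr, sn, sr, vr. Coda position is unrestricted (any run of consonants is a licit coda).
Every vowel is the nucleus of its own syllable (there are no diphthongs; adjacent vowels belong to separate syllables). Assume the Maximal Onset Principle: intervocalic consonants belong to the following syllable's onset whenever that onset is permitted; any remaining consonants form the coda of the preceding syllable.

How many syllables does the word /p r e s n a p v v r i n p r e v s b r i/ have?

5

Nuclei (vowels): e, a, i, e, i → 5 syllables.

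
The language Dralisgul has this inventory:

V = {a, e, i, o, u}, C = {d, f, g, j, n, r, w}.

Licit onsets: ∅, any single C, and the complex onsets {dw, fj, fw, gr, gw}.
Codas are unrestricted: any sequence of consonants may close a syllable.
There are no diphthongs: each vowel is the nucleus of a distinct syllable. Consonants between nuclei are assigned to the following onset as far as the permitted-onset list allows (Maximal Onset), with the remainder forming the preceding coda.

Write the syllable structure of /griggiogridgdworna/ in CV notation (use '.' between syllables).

Nuclei (vowels): i, i, o, i, o, a → 6 syllables.
σ1/σ2 boundary: /gg/ splits as /g/ + /g/ (/g/ is the longest suffix that is a licit onset).
σ2/σ3 boundary: hiatus — the boundary sits between the two vowels.
σ3/σ4 boundary: /gr/ is a licit onset in full, so it all attaches to the next syllable.
σ4/σ5 boundary: /dgdw/ splits as /dg/ + /dw/ (/dw/ is the longest suffix that is a licit onset).
σ5/σ6 boundary: cluster /rn/ — the longest permitted-onset suffix is /n/; onset = /n/, preceding coda = /r/.
Putting it together: grig.gi.o.gridg.dwor.na.
Mapping each syllable to C/V: /grig/ → CCVC, /gi/ → CV, /o/ → V, /gridg/ → CCVCC, /dwor/ → CCVC, /na/ → CV.

CCVC.CV.V.CCVCC.CCVC.CV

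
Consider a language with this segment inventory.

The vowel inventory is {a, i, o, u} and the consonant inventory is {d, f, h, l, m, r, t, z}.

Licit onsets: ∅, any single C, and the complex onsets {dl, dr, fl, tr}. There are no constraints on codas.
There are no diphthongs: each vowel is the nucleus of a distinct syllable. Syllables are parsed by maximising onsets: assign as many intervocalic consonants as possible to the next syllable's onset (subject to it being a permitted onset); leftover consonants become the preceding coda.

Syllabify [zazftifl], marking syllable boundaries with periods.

Vowels present: a, i; each is a nucleus, giving 2 syllables.
V1 /a/ – V2 /i/: /zft/ splits as /zf/ + /t/ (/t/ is the longest suffix that is a licit onset).

zazf.tifl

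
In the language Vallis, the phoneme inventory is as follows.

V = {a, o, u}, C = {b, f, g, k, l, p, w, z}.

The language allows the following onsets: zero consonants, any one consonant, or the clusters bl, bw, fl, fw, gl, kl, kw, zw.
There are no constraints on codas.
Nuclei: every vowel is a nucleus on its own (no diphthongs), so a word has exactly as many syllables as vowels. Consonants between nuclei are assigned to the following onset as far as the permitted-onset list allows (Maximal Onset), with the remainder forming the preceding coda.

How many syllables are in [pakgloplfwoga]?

4

Vowels present: a, o, o, a; each is a nucleus, giving 4 syllables.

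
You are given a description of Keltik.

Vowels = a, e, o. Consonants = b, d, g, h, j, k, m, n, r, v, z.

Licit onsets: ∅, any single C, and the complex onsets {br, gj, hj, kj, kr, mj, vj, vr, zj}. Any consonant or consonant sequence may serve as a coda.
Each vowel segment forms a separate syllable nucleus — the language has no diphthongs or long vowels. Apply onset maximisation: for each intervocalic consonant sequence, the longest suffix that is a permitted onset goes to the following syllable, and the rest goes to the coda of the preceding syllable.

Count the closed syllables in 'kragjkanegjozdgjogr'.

3

Nuclei (vowels): a, a, e, o, o → 5 syllables.
/a…a/ gap (V1→V2): /gjk/; trying suffixes from longest down, /k/ is the first permitted one, so coda /gj/ | onset /k/.
/a…e/ gap (V2→V3): /n/ is a single consonant, so it becomes the next onset.
/e…o/ gap (V3→V4): /gj/ is a licit onset in full, so it all attaches to the next syllable.
/o…o/ gap (V4→V5): /zdgj/ splits as /zd/ + /gj/ (/gj/ is the longest suffix that is a licit onset).
Result: kragj.ka.ne.gjozd.gjogr.
Classifying each syllable: /kragj/ (closed), /ka/ (open), /ne/ (open), /gjozd/ (closed), /gjogr/ (closed).
Closed syllables: 3.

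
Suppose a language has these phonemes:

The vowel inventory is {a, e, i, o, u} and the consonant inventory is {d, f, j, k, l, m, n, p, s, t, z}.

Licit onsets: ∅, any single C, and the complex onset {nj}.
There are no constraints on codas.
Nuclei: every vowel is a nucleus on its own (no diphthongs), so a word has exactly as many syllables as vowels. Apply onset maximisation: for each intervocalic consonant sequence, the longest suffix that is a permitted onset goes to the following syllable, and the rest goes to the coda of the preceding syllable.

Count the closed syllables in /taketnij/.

2

Nuclei (vowels): a, e, i → 3 syllables.
V1 /a/ – V2 /e/: /k/ is a single consonant, so it becomes the next onset.
V2 /e/ – V3 /i/: cluster /tn/ — the longest permitted-onset suffix is /n/; onset = /n/, preceding coda = /t/.
Syllabification: ta.ket.nij.
Classifying each syllable: /ta/ (open), /ket/ (closed), /nij/ (closed).
Closed syllables: 2.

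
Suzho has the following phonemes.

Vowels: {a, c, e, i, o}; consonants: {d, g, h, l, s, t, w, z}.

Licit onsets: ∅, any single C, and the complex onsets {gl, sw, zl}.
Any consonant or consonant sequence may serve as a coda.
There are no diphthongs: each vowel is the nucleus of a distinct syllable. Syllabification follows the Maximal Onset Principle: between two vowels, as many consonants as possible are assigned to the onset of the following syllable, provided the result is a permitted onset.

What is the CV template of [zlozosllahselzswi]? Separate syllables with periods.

CCV.CVCC.CVC.CVCC.CCV

Nuclei (vowels): o, o, a, e, i → 5 syllables.
/o…o/ gap (V1→V2): just /z/ — single C goes to the following onset.
/o…a/ gap (V2→V3): /sll/ splits as /sl/ + /l/ (/l/ is the longest suffix that is a licit onset).
/a…e/ gap (V3→V4): cluster /hs/ — the longest permitted-onset suffix is /s/; onset = /s/, preceding coda = /h/.
/e…i/ gap (V4→V5): /lzsw/ — longest licit onset from the right is /sw/, leaving /lz/ as coda.
So the parse is zlo.zosl.lah.selz.swi.
Mapping each syllable to C/V: /zlo/ → CCV, /zosl/ → CVCC, /lah/ → CVC, /selz/ → CVCC, /swi/ → CCV.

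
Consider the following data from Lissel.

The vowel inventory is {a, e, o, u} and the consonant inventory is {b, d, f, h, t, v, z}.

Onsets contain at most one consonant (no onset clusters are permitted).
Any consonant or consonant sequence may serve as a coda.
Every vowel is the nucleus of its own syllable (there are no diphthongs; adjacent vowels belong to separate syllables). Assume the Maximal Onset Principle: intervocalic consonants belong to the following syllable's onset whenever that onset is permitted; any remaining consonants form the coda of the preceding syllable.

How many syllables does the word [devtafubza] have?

The vowels are e, a, u, a — 4 nuclei, so 4 syllables.

4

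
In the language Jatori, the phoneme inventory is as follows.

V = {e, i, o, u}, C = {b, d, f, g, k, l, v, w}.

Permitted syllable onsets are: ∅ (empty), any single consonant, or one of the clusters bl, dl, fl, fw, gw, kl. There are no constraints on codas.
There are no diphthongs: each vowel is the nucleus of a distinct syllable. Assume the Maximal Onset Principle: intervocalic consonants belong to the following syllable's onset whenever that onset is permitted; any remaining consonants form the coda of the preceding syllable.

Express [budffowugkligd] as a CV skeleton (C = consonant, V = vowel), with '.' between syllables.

CVCC.CV.CVC.CCVCC

Nuclei (vowels): u, o, u, i → 4 syllables.
V1 /u/ – V2 /o/: /dff/ — longest licit onset from the right is /f/, leaving /df/ as coda.
V2 /o/ – V3 /u/: /w/ → onset of the next syllable (single consonants are always licit onsets).
V3 /u/ – V4 /i/: /gkl/ — longest licit onset from the right is /kl/, leaving /g/ as coda.
Putting it together: budf.fo.wug.kligd.
Mapping each syllable to C/V: /budf/ → CVCC, /fo/ → CV, /wug/ → CVC, /kligd/ → CCVCC.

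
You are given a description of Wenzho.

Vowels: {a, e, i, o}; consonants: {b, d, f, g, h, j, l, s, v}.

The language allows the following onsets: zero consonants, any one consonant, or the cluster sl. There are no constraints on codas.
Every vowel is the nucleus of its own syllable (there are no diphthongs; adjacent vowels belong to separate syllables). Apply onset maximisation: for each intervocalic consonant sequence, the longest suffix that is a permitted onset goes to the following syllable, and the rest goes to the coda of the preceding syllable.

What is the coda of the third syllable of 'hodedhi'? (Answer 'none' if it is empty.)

The vowels are o, e, i — 3 nuclei, so 3 syllables.
σ1/σ2 boundary: just /d/ — single C goes to the following onset.
σ2/σ3 boundary: cluster /dh/ — the longest permitted-onset suffix is /h/; onset = /h/, preceding coda = /d/.
So the parse is ho.ded.hi.
Syllable 3 is /hi/: onset /h/, nucleus /i/, coda ∅.

none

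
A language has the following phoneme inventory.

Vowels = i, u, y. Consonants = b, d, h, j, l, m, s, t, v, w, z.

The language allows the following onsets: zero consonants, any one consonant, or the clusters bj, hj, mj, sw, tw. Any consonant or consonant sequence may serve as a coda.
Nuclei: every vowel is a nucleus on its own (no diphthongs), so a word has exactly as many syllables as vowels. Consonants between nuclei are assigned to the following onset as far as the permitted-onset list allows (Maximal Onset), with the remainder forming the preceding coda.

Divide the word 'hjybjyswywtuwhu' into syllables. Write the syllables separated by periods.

Vowels present: y, y, y, u, u; each is a nucleus, giving 5 syllables.
σ1/σ2 boundary: cluster /bj/ — /bj/ is itself a permitted onset, so the whole cluster goes right; preceding coda = ∅.
σ2/σ3 boundary: /sw/ — entire cluster is a permitted onset → onset /sw/, coda ∅.
σ3/σ4 boundary: /wt/ — longest licit onset from the right is /t/, leaving /w/ as coda.
σ4/σ5 boundary: cluster /wh/ — the longest permitted-onset suffix is /h/; onset = /h/, preceding coda = /w/.

hjy.bjy.swyw.tuw.hu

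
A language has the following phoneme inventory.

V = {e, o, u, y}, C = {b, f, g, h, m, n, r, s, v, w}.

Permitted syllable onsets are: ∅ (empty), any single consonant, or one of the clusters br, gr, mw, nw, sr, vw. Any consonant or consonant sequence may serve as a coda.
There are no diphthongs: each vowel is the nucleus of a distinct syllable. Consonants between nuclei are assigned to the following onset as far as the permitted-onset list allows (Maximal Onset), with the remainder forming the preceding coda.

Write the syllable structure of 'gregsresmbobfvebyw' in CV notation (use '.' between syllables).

CCVC.CCVCC.CVCC.CV.CVC

Vowels present: e, e, o, e, y; each is a nucleus, giving 5 syllables.
/e…e/ gap (V1→V2): cluster /gsr/ — the longest permitted-onset suffix is /sr/; onset = /sr/, preceding coda = /g/.
/e…o/ gap (V2→V3): /smb/ — longest licit onset from the right is /b/, leaving /sm/ as coda.
/o…e/ gap (V3→V4): cluster /bfv/ — the longest permitted-onset suffix is /v/; onset = /v/, preceding coda = /bf/.
/e…y/ gap (V4→V5): /b/ is a single consonant, so it becomes the next onset.
Result: greg.sresm.bobf.ve.byw.
Mapping each syllable to C/V: /greg/ → CCVC, /sresm/ → CCVCC, /bobf/ → CVCC, /ve/ → CV, /byw/ → CVC.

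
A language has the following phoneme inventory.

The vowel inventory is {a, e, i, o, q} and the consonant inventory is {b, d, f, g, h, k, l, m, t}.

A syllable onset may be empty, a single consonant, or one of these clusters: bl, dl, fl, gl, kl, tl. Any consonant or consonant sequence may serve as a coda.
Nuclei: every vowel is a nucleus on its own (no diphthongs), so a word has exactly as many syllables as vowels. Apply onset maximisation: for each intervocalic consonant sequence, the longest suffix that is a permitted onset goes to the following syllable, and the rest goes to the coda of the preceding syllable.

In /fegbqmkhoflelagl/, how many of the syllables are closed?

3

Nuclei (vowels): e, q, o, e, a → 5 syllables.
/e…q/ gap (V1→V2): /gb/; trying suffixes from longest down, /b/ is the first permitted one, so coda /g/ | onset /b/.
/q…o/ gap (V2→V3): /mkh/ splits as /mk/ + /h/ (/h/ is the longest suffix that is a licit onset).
/o…e/ gap (V3→V4): /fl/ is a licit onset in full, so it all attaches to the next syllable.
/e…a/ gap (V4→V5): /l/ → onset of the next syllable (single consonants are always licit onsets).
Syllabification: feg.bqmk.ho.fle.lagl.
Classifying each syllable: /feg/ (closed), /bqmk/ (closed), /ho/ (open), /fle/ (open), /lagl/ (closed).
Closed syllables: 3.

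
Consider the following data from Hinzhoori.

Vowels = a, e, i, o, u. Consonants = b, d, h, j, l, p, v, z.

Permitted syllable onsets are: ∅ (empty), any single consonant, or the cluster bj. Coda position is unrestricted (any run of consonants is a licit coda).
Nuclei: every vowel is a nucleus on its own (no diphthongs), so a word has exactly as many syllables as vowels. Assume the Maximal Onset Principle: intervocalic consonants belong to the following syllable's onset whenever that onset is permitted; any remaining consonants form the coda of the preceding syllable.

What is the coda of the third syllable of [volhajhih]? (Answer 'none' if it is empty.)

h

The vowels are o, a, i — 3 nuclei, so 3 syllables.
σ1/σ2 boundary: /lh/ splits as /l/ + /h/ (/h/ is the longest suffix that is a licit onset).
σ2/σ3 boundary: cluster /jh/ — the longest permitted-onset suffix is /h/; onset = /h/, preceding coda = /j/.
So the parse is vol.haj.hih.
Syllable 3 is /hih/: onset /h/, nucleus /i/, coda /h/.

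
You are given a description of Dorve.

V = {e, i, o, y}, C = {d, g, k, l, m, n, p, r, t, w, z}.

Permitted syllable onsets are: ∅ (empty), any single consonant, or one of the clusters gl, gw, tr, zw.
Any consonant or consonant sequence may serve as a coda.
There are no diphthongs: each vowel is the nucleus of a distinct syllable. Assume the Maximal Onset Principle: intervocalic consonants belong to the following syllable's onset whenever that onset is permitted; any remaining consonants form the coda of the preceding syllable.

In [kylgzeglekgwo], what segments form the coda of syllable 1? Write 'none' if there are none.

lg

Vowels present: y, e, e, o; each is a nucleus, giving 4 syllables.
/y…e/ gap (V1→V2): cluster /lgz/ — the longest permitted-onset suffix is /z/; onset = /z/, preceding coda = /lg/.
/e…e/ gap (V2→V3): cluster /gl/ — /gl/ is itself a permitted onset, so the whole cluster goes right; preceding coda = ∅.
/e…o/ gap (V3→V4): /kgw/ splits as /k/ + /gw/ (/gw/ is the longest suffix that is a licit onset).
So the parse is kylg.ze.glek.gwo.
Syllable 1 is /kylg/: onset /k/, nucleus /y/, coda /lg/.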